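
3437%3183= 254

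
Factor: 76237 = 7^1*10891^1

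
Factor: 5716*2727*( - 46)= - 717026472 = -2^3*3^3*23^1*101^1*1429^1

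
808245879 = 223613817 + 584632062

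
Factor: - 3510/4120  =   - 2^ ( - 2)*3^3 * 13^1 * 103^(-1) = -351/412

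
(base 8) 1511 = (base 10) 841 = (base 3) 1011011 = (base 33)PG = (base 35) O1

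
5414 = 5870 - 456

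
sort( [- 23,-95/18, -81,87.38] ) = [-81, - 23,-95/18,87.38] 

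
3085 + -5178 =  -2093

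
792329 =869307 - 76978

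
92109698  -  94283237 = -2173539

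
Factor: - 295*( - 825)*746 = 2^1*3^1*5^3*11^1*59^1*373^1 = 181557750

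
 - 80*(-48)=3840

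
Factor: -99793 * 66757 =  - 6661881301 = - 241^1*277^1 * 99793^1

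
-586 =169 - 755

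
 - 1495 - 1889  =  -3384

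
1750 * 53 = 92750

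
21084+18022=39106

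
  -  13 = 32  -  45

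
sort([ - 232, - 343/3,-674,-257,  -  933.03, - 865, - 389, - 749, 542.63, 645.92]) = [ - 933.03,-865,-749, - 674, - 389, - 257, -232, - 343/3, 542.63,645.92] 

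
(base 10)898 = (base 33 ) R7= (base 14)482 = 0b1110000010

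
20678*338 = 6989164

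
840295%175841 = 136931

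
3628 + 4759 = 8387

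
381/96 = 127/32 = 3.97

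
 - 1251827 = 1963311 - 3215138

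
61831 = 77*803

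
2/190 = 1/95 = 0.01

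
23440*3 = 70320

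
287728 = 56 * 5138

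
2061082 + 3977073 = 6038155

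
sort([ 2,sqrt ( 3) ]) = [ sqrt( 3 ),2 ]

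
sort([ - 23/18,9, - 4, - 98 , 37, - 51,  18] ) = [ - 98, - 51, - 4, - 23/18, 9,18, 37 ]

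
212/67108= 53/16777 = 0.00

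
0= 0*343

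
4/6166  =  2/3083 = 0.00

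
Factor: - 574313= - 19^1*167^1*181^1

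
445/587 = 445/587 = 0.76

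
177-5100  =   - 4923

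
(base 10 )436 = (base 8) 664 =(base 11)367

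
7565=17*445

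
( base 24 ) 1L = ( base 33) 1c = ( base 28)1H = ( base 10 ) 45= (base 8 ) 55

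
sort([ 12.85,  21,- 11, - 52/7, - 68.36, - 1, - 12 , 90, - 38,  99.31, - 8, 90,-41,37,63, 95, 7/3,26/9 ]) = [ - 68.36, - 41, - 38,-12, - 11,-8, - 52/7, - 1,7/3, 26/9, 12.85 , 21,37, 63, 90, 90,  95,99.31]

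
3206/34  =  94 + 5/17 = 94.29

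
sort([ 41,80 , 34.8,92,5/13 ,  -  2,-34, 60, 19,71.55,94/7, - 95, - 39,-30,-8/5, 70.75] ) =[ - 95, -39, - 34,-30, - 2, - 8/5,5/13,94/7,19,  34.8,41,60,70.75, 71.55,80,92 ]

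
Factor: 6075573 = 3^1* 7^1 * 19^1*15227^1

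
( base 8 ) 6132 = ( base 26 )4HG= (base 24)5BI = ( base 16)C5A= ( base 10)3162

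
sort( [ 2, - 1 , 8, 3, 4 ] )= [ - 1, 2,3, 4,8 ]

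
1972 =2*986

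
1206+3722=4928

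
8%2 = 0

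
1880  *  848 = 1594240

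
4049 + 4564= 8613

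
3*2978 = 8934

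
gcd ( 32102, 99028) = 2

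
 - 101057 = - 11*9187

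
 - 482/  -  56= 241/28 = 8.61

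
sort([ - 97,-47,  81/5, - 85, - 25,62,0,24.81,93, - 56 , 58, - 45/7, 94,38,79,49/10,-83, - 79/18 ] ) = [-97, - 85, - 83, - 56, - 47, - 25 ,-45/7,-79/18 , 0, 49/10, 81/5, 24.81,38,58, 62,79,93, 94] 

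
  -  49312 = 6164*(-8) 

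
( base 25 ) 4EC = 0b101100101110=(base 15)cac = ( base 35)2br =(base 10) 2862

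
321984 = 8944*36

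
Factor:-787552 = -2^5*24611^1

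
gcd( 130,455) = 65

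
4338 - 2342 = 1996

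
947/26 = 36 + 11/26 = 36.42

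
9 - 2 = 7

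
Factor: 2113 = 2113^1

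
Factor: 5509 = 7^1 * 787^1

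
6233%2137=1959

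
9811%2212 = 963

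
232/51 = 4  +  28/51  =  4.55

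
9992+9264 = 19256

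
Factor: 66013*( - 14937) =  - 3^1*13^1*251^1 * 263^1*383^1 = - 986036181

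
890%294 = 8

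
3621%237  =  66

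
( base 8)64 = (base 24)24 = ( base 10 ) 52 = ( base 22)28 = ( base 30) 1M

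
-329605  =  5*( - 65921)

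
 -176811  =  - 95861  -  80950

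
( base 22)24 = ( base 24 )20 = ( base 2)110000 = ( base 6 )120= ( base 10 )48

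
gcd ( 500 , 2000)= 500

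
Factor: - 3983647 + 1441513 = -2542134 = -2^1*3^1*7^1*60527^1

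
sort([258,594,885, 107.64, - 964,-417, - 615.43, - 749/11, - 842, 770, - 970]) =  [ - 970, - 964, - 842, - 615.43, - 417, - 749/11,107.64 , 258,  594 , 770,885]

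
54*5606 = 302724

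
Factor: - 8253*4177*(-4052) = 2^2*3^2*7^1 *131^1*1013^1*4177^1 = 139683708612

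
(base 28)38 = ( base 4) 1130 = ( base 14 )68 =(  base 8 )134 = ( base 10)92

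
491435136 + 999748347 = 1491183483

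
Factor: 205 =5^1*41^1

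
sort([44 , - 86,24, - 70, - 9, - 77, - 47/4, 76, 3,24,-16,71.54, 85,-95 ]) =[ - 95 , - 86, - 77,-70,-16,-47/4, - 9,3,24, 24, 44, 71.54,76,85 ]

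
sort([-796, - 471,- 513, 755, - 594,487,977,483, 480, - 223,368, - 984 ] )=[ - 984, - 796 , - 594, - 513, - 471, - 223,368, 480,483,487,755,977 ] 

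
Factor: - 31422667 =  - 2311^1*13597^1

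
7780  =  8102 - 322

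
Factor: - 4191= - 3^1* 11^1*127^1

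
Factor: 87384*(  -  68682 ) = - 6001707888 = -2^4 * 3^2*11^1*331^1*11447^1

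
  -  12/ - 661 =12/661 = 0.02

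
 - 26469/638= -26469/638= -41.49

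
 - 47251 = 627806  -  675057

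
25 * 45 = 1125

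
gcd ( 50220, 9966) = 6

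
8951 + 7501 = 16452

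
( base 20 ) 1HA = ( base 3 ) 1000210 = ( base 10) 750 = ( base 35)lf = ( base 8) 1356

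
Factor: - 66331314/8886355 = - 2^1*3^2*5^( - 1)*7^1 * 17^1*173^1 *179^1*859^ ( - 1)*2069^ ( - 1)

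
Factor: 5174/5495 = 2^1*5^( - 1)*7^( - 1 )*13^1*157^( - 1 )*199^1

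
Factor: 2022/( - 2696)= - 2^( - 2) * 3^1 =- 3/4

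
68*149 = 10132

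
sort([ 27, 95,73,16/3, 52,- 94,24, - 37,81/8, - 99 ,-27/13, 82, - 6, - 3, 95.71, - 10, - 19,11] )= [ - 99, - 94, - 37, - 19 , - 10, - 6, - 3, - 27/13,  16/3 , 81/8, 11, 24, 27,52, 73, 82, 95, 95.71]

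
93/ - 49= -93/49 = -1.90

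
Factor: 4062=2^1*3^1*677^1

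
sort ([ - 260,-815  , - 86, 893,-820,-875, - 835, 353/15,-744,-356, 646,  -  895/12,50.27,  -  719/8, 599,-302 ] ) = [-875,  -  835, -820,-815,-744,-356, - 302,  -  260, -719/8, - 86,- 895/12, 353/15, 50.27, 599, 646,893]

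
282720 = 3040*93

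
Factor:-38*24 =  - 912  =  -  2^4*3^1* 19^1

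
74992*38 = 2849696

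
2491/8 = 311+3/8 = 311.38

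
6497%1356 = 1073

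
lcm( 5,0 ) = 0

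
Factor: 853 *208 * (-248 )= -2^7 * 13^1*31^1 * 853^1 = -44001152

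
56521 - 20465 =36056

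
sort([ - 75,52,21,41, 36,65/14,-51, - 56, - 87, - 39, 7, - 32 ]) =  [ - 87, -75, - 56 ,  -  51,  -  39, - 32, 65/14, 7 , 21,36,  41,52 ] 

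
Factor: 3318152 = 2^3*414769^1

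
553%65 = 33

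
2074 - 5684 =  - 3610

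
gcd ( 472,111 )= 1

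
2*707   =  1414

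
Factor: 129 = 3^1*43^1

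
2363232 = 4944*478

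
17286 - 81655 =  - 64369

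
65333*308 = 20122564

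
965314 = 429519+535795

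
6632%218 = 92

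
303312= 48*6319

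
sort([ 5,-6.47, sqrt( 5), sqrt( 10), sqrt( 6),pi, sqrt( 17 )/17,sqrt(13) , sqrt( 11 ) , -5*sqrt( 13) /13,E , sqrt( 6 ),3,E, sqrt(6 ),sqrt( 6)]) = [-6.47 , - 5*sqrt( 13)/13  ,  sqrt( 17 ) /17 , sqrt(5),sqrt(6),sqrt( 6), sqrt( 6),sqrt(6 ) , E,E, 3, pi , sqrt(10 ), sqrt( 11), sqrt( 13 ), 5]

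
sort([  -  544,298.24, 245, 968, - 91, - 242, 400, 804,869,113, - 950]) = [ - 950, - 544, - 242, - 91,113,245,  298.24,400,  804, 869, 968 ]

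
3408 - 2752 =656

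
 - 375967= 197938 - 573905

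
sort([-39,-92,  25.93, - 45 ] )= [- 92,-45, - 39,25.93 ]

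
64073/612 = 104 + 25/36 = 104.69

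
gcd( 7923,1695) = 3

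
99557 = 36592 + 62965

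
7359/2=7359/2= 3679.50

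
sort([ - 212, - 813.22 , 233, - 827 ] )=[  -  827,-813.22, - 212, 233]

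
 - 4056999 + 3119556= -937443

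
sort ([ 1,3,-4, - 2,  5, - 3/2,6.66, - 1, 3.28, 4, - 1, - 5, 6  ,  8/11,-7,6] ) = [ - 7, - 5, - 4, - 2, - 3/2, - 1, - 1,8/11,  1, 3,3.28, 4, 5, 6, 6,6.66]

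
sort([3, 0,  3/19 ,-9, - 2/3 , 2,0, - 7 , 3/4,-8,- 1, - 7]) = [-9,-8, - 7, - 7, - 1, - 2/3, 0,0, 3/19,3/4, 2, 3 ] 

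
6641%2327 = 1987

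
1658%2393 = 1658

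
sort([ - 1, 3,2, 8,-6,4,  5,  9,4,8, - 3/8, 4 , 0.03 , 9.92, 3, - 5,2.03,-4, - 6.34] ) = [ - 6.34, - 6 , - 5  , - 4, - 1, - 3/8, 0.03, 2,2.03,3,3,4, 4,4, 5,8,8, 9,  9.92]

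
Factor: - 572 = - 2^2*11^1*13^1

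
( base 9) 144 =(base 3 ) 11111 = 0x79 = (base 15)81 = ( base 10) 121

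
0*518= 0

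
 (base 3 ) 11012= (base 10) 113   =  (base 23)4l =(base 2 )1110001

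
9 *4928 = 44352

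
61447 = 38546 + 22901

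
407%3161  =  407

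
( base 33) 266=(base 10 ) 2382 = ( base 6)15010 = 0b100101001110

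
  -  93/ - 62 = 1  +  1/2= 1.50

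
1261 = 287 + 974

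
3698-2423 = 1275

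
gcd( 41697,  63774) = 9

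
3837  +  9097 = 12934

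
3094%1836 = 1258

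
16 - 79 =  - 63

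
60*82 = 4920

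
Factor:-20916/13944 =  - 3/2 = -  2^( - 1)*3^1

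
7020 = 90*78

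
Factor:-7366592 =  - 2^6*31^1*47^1*79^1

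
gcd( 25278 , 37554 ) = 66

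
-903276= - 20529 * 44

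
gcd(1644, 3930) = 6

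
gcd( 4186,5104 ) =2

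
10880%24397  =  10880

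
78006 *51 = 3978306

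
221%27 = 5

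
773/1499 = 773/1499= 0.52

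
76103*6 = 456618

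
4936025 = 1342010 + 3594015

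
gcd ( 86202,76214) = 2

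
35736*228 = 8147808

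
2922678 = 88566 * 33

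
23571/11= 2142 + 9/11=2142.82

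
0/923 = 0 = 0.00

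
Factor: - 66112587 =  - 3^2*223^1*32941^1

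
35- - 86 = 121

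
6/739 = 6/739  =  0.01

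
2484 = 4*621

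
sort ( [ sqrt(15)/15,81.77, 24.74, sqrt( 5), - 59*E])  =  [ - 59*E,sqrt( 15)/15, sqrt(5),24.74,81.77]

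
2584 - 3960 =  - 1376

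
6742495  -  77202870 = - 70460375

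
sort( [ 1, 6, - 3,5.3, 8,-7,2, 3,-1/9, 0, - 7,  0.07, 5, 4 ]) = [ - 7, - 7, - 3, - 1/9, 0,0.07, 1, 2, 3, 4,  5,5.3,6,8] 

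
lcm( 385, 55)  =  385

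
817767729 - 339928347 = 477839382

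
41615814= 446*93309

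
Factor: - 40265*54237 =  - 2183852805=-3^1*5^1 *101^1 * 179^1*8053^1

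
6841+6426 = 13267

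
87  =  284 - 197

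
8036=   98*82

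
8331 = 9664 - 1333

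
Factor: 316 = 2^2*79^1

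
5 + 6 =11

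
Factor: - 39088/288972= - 2^2 * 3^( - 2 )*7^1 * 23^( - 1) = -  28/207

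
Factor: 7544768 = 2^6 * 7^1*11^1*1531^1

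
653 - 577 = 76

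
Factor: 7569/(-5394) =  - 2^( - 1) * 3^1*29^1 * 31^(-1) = - 87/62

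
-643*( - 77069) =49555367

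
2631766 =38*69257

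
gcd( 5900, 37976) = 4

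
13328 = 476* 28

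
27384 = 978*28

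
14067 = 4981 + 9086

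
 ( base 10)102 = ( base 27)3L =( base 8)146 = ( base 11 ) 93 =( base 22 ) 4E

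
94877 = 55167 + 39710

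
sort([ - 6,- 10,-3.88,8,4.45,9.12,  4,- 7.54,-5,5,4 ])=[ - 10, -7.54, - 6, - 5, - 3.88,4,4,4.45,5,8 , 9.12] 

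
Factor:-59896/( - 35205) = 2^3*3^(-1 )*5^( - 1)*2347^( - 1) *7487^1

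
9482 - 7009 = 2473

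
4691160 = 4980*942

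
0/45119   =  0=0.00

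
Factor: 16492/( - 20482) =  - 62/77 = - 2^1*7^ ( - 1 )*11^( -1 )*31^1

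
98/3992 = 49/1996 = 0.02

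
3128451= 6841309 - 3712858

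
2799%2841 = 2799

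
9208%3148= 2912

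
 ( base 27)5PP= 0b1000011111001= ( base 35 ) 3j5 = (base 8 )10371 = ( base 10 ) 4345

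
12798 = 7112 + 5686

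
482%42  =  20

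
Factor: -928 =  - 2^5*29^1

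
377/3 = 125 + 2/3 = 125.67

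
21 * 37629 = 790209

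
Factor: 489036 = 2^2*3^1*83^1*491^1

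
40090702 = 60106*667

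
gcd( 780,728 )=52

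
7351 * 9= 66159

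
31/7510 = 31/7510 = 0.00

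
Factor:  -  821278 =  - 2^1* 47^1*8737^1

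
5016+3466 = 8482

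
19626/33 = 6542/11 = 594.73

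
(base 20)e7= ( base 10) 287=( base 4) 10133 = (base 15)142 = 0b100011111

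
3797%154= 101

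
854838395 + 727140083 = 1581978478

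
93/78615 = 31/26205 = 0.00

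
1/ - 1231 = - 1/1231 = - 0.00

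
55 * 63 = 3465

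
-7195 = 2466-9661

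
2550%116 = 114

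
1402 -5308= - 3906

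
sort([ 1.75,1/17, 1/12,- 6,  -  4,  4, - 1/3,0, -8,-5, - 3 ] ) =[ - 8 , - 6, - 5 ,- 4,-3,-1/3, 0 , 1/17, 1/12 , 1.75,4 ]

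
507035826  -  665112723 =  - 158076897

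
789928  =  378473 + 411455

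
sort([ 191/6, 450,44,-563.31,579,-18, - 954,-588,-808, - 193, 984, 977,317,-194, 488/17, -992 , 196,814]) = [  -  992 ,-954, - 808,-588, - 563.31,-194,  -  193,  -  18, 488/17,191/6, 44, 196,317,450, 579, 814, 977, 984 ] 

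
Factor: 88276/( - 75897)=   -  2^2*3^( - 4)*29^1*761^1*937^( - 1)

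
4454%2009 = 436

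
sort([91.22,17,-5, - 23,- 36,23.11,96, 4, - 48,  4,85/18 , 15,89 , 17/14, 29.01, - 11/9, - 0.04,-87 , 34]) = [ - 87, - 48, - 36, - 23,  -  5,  -  11/9, - 0.04,  17/14,4 , 4,85/18,15,17,23.11,29.01,34, 89 , 91.22, 96] 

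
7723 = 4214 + 3509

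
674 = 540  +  134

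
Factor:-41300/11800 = -2^( - 1)*7^1= - 7/2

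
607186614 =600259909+6926705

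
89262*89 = 7944318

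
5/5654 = 5/5654   =  0.00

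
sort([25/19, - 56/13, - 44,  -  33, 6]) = [- 44, - 33, - 56/13,25/19,6]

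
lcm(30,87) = 870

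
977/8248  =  977/8248 = 0.12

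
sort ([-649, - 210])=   [-649,-210]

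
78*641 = 49998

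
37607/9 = 37607/9 = 4178.56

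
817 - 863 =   -  46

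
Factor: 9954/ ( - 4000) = -2^ ( - 4)*3^2 * 5^(-3 )*7^1 * 79^1 = - 4977/2000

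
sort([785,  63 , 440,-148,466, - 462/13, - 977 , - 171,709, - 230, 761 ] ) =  [ - 977,-230,-171,-148 , -462/13,63,440, 466,709,761 , 785 ]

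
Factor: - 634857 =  - 3^1 * 211619^1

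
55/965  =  11/193 = 0.06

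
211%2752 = 211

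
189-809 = -620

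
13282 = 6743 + 6539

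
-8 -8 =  - 16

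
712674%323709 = 65256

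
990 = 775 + 215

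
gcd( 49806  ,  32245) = 1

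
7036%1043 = 778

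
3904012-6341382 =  - 2437370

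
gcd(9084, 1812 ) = 12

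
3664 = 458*8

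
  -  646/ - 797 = 646/797= 0.81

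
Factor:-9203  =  -9203^1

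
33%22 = 11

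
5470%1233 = 538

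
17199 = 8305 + 8894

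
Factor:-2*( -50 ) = 2^2*5^2=100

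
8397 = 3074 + 5323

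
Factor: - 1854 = -2^1*3^2*103^1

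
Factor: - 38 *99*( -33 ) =124146 =2^1*3^3 * 11^2*19^1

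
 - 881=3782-4663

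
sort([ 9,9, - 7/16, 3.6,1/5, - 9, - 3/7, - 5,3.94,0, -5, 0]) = [ - 9, - 5 , - 5,-7/16, - 3/7, 0,0, 1/5,3.6,3.94 , 9, 9]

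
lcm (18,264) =792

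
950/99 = 9  +  59/99 = 9.60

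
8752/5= 1750 + 2/5=1750.40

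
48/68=12/17 = 0.71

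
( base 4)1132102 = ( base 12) 35aa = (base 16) 1792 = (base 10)6034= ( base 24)aba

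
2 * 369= 738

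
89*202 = 17978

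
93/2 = 93/2 = 46.50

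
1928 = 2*964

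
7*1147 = 8029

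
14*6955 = 97370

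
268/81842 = 134/40921 = 0.00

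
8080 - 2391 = 5689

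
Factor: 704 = 2^6*11^1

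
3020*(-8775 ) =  - 26500500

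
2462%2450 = 12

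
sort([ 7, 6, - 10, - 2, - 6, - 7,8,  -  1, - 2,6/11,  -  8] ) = [ - 10,-8, - 7,  -  6, - 2, - 2, - 1,6/11 , 6,7, 8 ] 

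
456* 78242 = 35678352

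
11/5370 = 11/5370 = 0.00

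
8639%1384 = 335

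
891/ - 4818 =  -27/146 = -  0.18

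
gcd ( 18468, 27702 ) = 9234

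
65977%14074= 9681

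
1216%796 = 420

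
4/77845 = 4/77845 = 0.00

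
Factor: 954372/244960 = 2^( - 3 )*3^1*5^( - 1) * 1531^ ( - 1 )*79531^1 = 238593/61240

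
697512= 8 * 87189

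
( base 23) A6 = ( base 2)11101100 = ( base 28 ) 8c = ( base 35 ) 6Q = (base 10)236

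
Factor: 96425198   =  2^1*1709^1*28211^1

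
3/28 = 3/28 = 0.11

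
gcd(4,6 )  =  2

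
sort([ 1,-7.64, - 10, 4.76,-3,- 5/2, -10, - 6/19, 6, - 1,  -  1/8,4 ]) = [- 10, - 10, - 7.64,-3, - 5/2, - 1,-6/19,  -  1/8,1,4 , 4.76, 6 ] 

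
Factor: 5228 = 2^2*1307^1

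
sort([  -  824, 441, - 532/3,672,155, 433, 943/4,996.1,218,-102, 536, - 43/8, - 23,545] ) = [ - 824,-532/3, - 102,-23, - 43/8, 155, 218,943/4, 433, 441, 536, 545, 672 , 996.1]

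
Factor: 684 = 2^2*3^2 * 19^1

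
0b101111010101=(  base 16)BD5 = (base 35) 2gj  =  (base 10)3029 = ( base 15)D6E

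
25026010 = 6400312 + 18625698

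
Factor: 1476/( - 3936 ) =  -2^( - 3)  *  3^1 = -  3/8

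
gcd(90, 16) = 2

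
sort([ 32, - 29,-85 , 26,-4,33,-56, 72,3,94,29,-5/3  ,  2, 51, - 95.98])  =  [-95.98, - 85, - 56,- 29 ,  -  4, - 5/3,2, 3,26,29,32,  33,51,72, 94 ]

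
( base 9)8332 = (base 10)6104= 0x17D8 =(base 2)1011111011000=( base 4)1133120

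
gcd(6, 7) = 1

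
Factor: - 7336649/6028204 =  - 2^(  -  2)*7^( - 1)*13^( - 1 )*677^1* 10837^1*16561^( - 1)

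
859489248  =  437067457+422421791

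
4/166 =2/83 = 0.02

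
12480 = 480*26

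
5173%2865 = 2308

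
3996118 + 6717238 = 10713356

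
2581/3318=2581/3318 = 0.78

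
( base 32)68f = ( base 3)22210121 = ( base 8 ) 14417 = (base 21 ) EBA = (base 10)6415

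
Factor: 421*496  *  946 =197539936 = 2^5*11^1*31^1 * 43^1*421^1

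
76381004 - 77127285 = - 746281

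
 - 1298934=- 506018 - 792916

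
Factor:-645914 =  - 2^1 * 41^1 * 7877^1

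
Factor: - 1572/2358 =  - 2/3 = -  2^1*3^(  -  1)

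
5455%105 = 100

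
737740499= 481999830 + 255740669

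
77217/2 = 38608 + 1/2 = 38608.50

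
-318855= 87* ( -3665) 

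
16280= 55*296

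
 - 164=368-532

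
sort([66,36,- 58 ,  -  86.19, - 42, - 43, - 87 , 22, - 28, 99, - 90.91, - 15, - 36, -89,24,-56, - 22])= [ - 90.91, - 89, - 87, - 86.19, - 58 , - 56, - 43, - 42,-36, - 28, - 22, - 15, 22, 24,  36, 66,  99 ] 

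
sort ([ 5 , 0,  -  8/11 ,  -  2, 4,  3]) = [ - 2, - 8/11, 0, 3, 4, 5]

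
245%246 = 245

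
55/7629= 55/7629 = 0.01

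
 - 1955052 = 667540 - 2622592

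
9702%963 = 72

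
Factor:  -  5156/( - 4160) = 2^( - 4)*5^(  -  1 )*13^( - 1)*1289^1=1289/1040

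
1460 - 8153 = - 6693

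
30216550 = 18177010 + 12039540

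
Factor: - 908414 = - 2^1*13^1*34939^1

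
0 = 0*26471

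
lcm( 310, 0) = 0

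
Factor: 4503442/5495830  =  2251721/2747915 = 5^( - 1 )*43^ ( - 1 )*251^1*8971^1*12781^ ( - 1)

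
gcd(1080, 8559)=27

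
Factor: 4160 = 2^6*5^1*13^1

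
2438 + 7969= 10407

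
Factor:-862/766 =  - 383^( - 1)*431^1 = -431/383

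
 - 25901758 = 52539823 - 78441581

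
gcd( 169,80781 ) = 1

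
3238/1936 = 1  +  651/968= 1.67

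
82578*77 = 6358506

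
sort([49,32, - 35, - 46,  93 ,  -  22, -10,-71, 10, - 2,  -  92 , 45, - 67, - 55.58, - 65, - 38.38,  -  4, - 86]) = [  -  92,- 86, - 71,  -  67, - 65,  -  55.58,-46, - 38.38,  -  35, - 22,-10,  -  4, - 2,10,32,45, 49, 93 ] 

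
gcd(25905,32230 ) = 55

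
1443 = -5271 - -6714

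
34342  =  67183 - 32841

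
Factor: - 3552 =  - 2^5*3^1*37^1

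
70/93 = 70/93  =  0.75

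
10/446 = 5/223 =0.02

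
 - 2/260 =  - 1  +  129/130=- 0.01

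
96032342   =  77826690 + 18205652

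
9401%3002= 395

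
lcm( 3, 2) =6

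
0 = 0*12102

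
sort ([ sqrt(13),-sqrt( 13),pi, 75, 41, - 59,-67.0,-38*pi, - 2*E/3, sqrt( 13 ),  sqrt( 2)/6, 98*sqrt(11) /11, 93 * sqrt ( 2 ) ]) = [  -  38*pi,  -  67.0,-59, - sqrt (13 ), - 2*E/3, sqrt( 2)/6, pi, sqrt( 13 ), sqrt( 13 ), 98*sqrt( 11) /11, 41,75, 93*sqrt(2) ]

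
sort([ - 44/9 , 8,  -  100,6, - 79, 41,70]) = [ - 100, - 79, - 44/9,6,8 , 41 , 70] 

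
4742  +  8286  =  13028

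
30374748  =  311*97668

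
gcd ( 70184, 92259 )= 1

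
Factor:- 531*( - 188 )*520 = 51910560 = 2^5*3^2*  5^1 *13^1  *47^1*59^1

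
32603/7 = 32603/7 = 4657.57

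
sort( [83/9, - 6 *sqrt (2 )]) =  [ - 6*sqrt( 2 ), 83/9 ] 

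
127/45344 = 127/45344 = 0.00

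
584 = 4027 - 3443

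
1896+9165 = 11061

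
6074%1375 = 574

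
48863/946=48863/946 = 51.65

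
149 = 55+94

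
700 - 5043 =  - 4343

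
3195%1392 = 411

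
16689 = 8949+7740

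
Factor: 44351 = 44351^1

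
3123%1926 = 1197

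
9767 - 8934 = 833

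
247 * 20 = 4940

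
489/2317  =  489/2317 = 0.21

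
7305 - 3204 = 4101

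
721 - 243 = 478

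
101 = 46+55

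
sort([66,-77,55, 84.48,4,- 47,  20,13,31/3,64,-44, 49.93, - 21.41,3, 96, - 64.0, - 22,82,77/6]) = [-77, -64.0,-47, - 44, - 22, - 21.41,  3,4, 31/3,77/6, 13, 20,49.93 , 55,64,66, 82, 84.48, 96] 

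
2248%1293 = 955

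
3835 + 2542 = 6377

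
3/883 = 3/883 = 0.00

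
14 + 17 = 31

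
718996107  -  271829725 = 447166382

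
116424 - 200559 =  - 84135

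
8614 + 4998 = 13612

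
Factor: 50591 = 50591^1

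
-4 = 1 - 5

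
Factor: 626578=2^1* 313289^1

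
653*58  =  37874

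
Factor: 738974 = 2^1*369487^1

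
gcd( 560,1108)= 4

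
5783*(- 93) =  - 537819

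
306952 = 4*76738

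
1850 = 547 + 1303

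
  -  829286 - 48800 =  - 878086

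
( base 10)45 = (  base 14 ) 33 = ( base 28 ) 1h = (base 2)101101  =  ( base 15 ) 30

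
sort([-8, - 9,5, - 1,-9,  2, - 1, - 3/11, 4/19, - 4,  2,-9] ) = [ - 9, - 9, - 9, - 8,-4, - 1, - 1,  -  3/11,4/19,2  ,  2, 5] 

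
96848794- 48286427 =48562367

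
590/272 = 295/136  =  2.17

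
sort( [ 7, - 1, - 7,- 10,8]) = [-10,- 7, - 1, 7,8 ]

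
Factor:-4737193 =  - 53^1*89381^1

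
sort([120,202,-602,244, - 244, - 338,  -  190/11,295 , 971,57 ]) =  [-602, - 338, - 244 , - 190/11,57, 120,202,244,  295,971 ]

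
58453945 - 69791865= - 11337920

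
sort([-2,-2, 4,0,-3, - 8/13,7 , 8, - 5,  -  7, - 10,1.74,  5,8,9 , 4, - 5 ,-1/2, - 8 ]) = [ - 10,- 8 , - 7,-5, - 5,-3,-2, - 2, - 8/13, - 1/2,0 , 1.74, 4,4,5,  7,8 , 8,9] 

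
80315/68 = 80315/68=1181.10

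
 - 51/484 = -1 + 433/484 = - 0.11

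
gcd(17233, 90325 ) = 1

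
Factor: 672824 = 2^3*31^1*2713^1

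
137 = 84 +53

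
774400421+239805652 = 1014206073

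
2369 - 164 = 2205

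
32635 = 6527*5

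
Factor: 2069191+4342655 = 2^1*3^1*7^2*113^1*193^1 = 6411846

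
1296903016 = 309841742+987061274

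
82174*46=3780004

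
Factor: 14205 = 3^1*5^1*947^1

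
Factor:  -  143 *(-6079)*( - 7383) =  - 6418019751 = - 3^1*11^1*13^1 * 23^1 *107^1*6079^1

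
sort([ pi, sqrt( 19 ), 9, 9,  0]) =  [ 0, pi , sqrt(19) , 9,9]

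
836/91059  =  836/91059 = 0.01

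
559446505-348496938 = 210949567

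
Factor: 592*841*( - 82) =-2^5 * 29^2*37^1*41^1=- 40825504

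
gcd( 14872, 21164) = 572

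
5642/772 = 7 + 119/386 = 7.31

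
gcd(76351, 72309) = 1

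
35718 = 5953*6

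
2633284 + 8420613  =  11053897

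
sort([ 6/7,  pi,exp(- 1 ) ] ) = [ exp(- 1 ), 6/7, pi] 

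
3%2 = 1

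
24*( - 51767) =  - 1242408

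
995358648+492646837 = 1488005485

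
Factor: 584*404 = 2^5*73^1*101^1  =  235936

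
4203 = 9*467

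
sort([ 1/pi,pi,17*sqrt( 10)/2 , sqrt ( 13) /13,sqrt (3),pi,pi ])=[sqrt( 13 ) /13,  1/pi, sqrt( 3),pi,pi,pi,17*sqrt(10)/2]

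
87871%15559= 10076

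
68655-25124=43531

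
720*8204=5906880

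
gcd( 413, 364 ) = 7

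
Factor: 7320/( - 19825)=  - 24/65 = - 2^3  *3^1*5^(-1)*13^( - 1) 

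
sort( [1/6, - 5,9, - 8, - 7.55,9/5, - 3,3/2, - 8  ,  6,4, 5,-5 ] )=[ - 8, - 8, - 7.55,  -  5, - 5,  -  3, 1/6,3/2,9/5,4,5, 6,  9]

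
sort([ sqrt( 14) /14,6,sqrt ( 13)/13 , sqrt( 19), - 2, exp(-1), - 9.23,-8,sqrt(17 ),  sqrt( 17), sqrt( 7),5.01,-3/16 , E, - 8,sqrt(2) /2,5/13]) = [ - 9.23,-8, - 8, - 2, - 3/16, sqrt( 14)/14, sqrt (13 )/13,exp( - 1) , 5/13, sqrt ( 2) /2,sqrt( 7),  E,sqrt(17 ),sqrt(17),sqrt( 19),5.01,6]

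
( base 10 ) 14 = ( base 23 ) e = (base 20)E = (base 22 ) e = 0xE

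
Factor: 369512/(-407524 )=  - 2^1*11^1*19^1*461^(-1 ) = - 418/461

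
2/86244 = 1/43122 = 0.00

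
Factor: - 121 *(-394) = 47674 = 2^1*11^2* 197^1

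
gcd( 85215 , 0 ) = 85215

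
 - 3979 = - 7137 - -3158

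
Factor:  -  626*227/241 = - 2^1*227^1 * 241^( - 1)*313^1 = - 142102/241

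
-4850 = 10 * (-485) 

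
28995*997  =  28908015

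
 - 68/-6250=34/3125 = 0.01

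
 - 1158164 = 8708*(-133 )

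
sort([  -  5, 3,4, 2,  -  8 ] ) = [ - 8,-5,2, 3,4 ] 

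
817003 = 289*2827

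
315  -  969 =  - 654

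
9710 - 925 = 8785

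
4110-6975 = -2865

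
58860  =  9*6540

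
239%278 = 239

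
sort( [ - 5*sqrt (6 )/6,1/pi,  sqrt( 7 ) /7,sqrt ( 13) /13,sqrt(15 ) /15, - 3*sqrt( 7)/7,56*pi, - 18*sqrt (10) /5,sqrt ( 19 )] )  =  [ - 18*sqrt( 10 ) /5, -5 * sqrt( 6)/6, - 3*sqrt(7 )/7,sqrt(  15 )/15,sqrt(13) /13,1/pi,sqrt( 7)/7,sqrt(19),56*pi] 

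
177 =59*3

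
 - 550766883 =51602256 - 602369139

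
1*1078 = 1078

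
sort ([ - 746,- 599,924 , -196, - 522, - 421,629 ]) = [ - 746 , - 599, - 522, - 421, - 196,629,924 ]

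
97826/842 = 48913/421 = 116.18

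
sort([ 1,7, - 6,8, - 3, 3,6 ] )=[ - 6, - 3,  1,3,  6, 7,8 ]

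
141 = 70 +71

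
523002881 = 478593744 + 44409137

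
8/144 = 1/18 = 0.06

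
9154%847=684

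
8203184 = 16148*508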